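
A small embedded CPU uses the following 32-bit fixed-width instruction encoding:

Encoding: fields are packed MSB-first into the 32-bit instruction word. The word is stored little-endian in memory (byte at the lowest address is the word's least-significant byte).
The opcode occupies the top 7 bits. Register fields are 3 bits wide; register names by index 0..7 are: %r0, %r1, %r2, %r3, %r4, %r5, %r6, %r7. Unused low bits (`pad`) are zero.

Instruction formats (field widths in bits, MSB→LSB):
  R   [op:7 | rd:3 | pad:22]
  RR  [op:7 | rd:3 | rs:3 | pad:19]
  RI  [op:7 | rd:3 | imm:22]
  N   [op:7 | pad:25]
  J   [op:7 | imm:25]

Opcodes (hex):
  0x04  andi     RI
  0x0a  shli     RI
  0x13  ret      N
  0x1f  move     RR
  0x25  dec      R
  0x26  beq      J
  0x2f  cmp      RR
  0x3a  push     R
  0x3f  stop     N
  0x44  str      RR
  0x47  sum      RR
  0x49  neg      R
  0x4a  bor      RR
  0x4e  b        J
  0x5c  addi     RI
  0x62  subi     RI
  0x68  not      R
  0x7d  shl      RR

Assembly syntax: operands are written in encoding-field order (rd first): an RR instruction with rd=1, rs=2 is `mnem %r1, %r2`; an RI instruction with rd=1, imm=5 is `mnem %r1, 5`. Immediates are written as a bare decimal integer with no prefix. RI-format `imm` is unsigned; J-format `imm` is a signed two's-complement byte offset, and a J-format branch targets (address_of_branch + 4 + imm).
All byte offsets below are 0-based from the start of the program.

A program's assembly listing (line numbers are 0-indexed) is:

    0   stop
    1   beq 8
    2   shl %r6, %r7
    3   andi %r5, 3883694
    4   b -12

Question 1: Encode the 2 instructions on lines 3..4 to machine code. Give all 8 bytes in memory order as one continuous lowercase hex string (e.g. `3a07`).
ae427b09f4ffff9d

line 3 (andi): pack op=0x4:7|rd=5:3|imm=3883694:22 = 0x097b42ae; little→ ae 42 7b 09
line 4 (b): pack op=0x4e:7|imm=-12:25 = 0x9dfffff4; little→ f4 ff ff 9d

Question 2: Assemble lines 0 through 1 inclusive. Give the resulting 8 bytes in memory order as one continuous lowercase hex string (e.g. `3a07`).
0000007e0800004c

0. stop fields op=0x3f:7|pad=0:25 → word 7e000000h → 00 00 00 7e
1. beq fields op=0x26:7|imm=8:25 → word 4c000008h → 08 00 00 4c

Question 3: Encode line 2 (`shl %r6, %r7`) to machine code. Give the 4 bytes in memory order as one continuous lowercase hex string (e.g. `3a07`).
line 2 (shl): pack op=0x7d:7|rd=6:3|rs=7:3|pad=0:19 = 0xfbb80000; little→ 00 00 b8 fb

0000b8fb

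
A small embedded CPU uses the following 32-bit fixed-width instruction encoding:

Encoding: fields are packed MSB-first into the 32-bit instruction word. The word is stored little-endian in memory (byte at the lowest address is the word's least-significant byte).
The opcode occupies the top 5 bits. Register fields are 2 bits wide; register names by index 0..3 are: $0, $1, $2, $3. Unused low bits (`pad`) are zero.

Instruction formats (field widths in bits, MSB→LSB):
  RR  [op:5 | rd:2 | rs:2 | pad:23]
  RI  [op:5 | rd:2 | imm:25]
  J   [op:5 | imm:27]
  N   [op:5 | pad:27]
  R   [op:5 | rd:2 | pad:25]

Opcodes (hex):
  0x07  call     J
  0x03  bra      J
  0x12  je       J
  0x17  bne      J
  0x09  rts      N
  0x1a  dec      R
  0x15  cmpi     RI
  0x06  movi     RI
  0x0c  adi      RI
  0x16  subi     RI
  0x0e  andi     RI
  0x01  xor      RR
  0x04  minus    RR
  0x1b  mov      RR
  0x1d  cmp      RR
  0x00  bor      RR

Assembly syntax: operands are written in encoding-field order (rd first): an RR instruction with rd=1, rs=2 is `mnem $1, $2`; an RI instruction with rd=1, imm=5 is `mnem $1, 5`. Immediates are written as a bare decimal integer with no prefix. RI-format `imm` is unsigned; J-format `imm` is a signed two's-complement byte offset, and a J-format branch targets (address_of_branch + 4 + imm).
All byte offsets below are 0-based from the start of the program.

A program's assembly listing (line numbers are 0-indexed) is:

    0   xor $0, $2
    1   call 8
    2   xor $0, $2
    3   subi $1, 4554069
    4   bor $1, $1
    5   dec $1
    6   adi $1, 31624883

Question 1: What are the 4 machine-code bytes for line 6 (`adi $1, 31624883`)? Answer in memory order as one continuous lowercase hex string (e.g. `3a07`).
b38ee263

L6: adi op=0xc:5|rd=1:2|imm=31624883:25 ⇒ 0x63e28eb3 ⇒ little b3 8e e2 63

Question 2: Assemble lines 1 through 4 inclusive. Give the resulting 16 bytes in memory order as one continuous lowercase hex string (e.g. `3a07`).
0800003800000009557d45b200008002

1. call fields op=0x7:5|imm=8:27 → word 38000008h → 08 00 00 38
2. xor fields op=0x1:5|rd=0:2|rs=2:2|pad=0:23 → word 09000000h → 00 00 00 09
3. subi fields op=0x16:5|rd=1:2|imm=4554069:25 → word b2457d55h → 55 7d 45 b2
4. bor fields op=0x0:5|rd=1:2|rs=1:2|pad=0:23 → word 02800000h → 00 00 80 02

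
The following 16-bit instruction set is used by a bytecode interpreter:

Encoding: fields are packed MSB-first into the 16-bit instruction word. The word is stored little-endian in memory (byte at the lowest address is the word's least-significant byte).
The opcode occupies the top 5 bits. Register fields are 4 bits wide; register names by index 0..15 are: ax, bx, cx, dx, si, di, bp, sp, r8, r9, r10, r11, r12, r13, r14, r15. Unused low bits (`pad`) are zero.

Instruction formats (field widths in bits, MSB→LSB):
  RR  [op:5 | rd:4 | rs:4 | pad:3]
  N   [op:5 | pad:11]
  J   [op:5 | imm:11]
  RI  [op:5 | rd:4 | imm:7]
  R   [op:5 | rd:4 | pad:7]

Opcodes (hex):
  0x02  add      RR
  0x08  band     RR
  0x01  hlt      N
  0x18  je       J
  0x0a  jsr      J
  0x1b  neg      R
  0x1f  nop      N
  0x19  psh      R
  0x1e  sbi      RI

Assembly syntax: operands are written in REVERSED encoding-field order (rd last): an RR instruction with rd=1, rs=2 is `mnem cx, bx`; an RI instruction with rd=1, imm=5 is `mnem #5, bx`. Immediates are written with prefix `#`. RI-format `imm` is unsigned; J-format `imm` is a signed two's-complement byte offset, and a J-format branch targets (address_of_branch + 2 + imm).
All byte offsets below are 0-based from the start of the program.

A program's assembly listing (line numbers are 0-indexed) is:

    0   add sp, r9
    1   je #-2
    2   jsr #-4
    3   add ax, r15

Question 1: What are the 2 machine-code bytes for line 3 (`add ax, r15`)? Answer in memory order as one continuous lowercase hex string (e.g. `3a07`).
3. add fields op=0x2:5|rd=15:4|rs=0:4|pad=0:3 → word 1780h → 80 17

8017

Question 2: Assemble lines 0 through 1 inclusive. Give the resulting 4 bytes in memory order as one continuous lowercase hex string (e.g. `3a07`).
line 0 (add): pack op=0x2:5|rd=9:4|rs=7:4|pad=0:3 = 0x14b8; little→ b8 14
line 1 (je): pack op=0x18:5|imm=-2:11 = 0xc7fe; little→ fe c7

b814fec7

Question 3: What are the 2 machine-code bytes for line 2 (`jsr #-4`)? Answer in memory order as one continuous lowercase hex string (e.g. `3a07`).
line 2 (jsr): pack op=0xa:5|imm=-4:11 = 0x57fc; little→ fc 57

fc57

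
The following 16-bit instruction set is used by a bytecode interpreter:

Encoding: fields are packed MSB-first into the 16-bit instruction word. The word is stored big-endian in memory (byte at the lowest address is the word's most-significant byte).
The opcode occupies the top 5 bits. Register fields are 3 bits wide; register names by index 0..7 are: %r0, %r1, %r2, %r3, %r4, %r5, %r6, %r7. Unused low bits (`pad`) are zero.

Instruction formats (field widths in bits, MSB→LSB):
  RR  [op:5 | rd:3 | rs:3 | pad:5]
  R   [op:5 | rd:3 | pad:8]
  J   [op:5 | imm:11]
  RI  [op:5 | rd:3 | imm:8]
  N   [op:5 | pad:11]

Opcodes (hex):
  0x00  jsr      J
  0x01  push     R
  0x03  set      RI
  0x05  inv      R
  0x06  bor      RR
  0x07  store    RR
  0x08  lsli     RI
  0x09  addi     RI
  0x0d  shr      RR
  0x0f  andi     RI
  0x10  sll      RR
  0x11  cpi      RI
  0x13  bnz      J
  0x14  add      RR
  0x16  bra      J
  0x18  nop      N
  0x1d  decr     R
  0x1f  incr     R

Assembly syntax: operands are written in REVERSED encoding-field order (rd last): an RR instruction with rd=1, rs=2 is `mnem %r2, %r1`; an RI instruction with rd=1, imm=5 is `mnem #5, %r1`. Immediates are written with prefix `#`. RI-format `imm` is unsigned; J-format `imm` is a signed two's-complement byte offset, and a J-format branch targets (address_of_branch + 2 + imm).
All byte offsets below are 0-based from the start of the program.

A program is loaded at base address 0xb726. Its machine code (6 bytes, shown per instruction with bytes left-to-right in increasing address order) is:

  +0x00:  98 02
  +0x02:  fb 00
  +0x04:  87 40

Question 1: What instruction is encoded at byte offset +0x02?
incr %r3

@+02  big-endian(fb 00) = 0xfb00
  opcode bits[15:11]=0x1f: incr/R
  rd: (w>>8)&0x7=0x3 → %r3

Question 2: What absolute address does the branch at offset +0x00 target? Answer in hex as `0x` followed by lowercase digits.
0xb72a

+0x00: 98 02 ⇒ word 0x9802 (big)
  op=0x9802>>11=0x13 ⇒ bnz (J)
  imm@[10:0]=0x2 ⇒ #2
  target = base 0xb726 + off 0x00 + 2 + imm 2 = 0xb72a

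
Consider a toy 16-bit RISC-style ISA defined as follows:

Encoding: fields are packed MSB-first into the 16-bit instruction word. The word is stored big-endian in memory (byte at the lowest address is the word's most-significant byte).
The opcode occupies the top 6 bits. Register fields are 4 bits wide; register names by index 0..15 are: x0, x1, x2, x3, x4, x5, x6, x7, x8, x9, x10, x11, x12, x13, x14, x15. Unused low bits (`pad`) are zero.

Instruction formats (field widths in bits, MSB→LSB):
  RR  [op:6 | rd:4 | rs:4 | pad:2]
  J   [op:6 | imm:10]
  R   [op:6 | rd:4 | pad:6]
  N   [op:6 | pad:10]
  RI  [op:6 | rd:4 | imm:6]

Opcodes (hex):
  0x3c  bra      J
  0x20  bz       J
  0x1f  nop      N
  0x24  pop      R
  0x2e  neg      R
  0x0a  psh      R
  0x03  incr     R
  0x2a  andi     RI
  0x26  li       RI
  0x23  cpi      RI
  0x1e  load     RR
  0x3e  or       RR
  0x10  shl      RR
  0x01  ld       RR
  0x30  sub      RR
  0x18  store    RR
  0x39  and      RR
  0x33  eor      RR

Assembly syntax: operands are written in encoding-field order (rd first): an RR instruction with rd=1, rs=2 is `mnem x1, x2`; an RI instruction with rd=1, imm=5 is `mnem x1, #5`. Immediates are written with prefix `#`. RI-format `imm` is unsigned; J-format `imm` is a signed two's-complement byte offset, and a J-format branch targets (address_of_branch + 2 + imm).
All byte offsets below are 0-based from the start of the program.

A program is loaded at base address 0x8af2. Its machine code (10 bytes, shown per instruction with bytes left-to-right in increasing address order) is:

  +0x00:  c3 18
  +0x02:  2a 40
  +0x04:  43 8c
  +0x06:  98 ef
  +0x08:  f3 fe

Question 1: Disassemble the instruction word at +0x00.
sub x12, x6

+0x00: c3 18 ⇒ word 0xc318 (big)
  opcode bits[15:10]=0x30: sub/RR
  rd@[9:6]=0xc ⇒ x12
  rs@[5:2]=0x6 ⇒ x6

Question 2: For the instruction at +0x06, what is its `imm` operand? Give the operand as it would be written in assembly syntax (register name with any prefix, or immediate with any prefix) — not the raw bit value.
#47

[06] 98 ef → 0x98ef
  op=0x98ef>>10=0x26 ⇒ li (RI)
  rd@[9:6]=0x3 ⇒ x3
  imm@[5:0]=0x2f ⇒ #47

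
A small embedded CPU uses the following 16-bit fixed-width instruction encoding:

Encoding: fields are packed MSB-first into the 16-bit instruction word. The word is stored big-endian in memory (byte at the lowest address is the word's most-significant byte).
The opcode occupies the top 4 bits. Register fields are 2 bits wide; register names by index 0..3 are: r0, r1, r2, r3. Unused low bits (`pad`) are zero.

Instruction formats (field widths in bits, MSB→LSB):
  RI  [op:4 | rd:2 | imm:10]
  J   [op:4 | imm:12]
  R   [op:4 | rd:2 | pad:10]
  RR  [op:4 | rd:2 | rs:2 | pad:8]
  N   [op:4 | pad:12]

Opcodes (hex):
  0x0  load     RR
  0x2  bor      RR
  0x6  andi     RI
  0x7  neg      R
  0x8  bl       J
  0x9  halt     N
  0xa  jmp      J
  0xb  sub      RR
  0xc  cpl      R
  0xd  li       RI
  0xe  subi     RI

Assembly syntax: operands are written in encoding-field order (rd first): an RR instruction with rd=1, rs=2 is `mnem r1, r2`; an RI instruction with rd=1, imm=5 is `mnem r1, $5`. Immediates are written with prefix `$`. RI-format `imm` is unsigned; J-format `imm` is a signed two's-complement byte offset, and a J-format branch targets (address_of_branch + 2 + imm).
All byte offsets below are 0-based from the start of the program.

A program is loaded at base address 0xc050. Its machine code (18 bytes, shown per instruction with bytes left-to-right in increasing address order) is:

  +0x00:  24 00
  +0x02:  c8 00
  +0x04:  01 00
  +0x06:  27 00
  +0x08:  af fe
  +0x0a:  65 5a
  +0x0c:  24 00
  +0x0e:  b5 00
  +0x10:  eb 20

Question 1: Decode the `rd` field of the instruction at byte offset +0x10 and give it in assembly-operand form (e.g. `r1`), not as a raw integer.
r2

+0x10: eb 20 ⇒ word 0xeb20 (big)
  top 4b → 0xe → subi [RI]
  rd: (w>>10)&0x3=0x2 → r2
  imm: (w>>0)&0x3ff=0x320 → $800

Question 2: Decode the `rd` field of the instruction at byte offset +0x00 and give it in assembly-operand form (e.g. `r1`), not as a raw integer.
[00] 24 00 → 0x2400
  op=0x2400>>12=0x2 ⇒ bor (RR)
  rd: (w>>10)&0x3=0x1 → r1
  rs: (w>>8)&0x3=0x0 → r0

r1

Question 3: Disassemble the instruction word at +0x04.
load r0, r1

+0x04: 01 00 ⇒ word 0x0100 (big)
  op=0x0100>>12=0x0 ⇒ load (RR)
  [11:10] rd=0 = r0
  [9:8] rs=1 = r1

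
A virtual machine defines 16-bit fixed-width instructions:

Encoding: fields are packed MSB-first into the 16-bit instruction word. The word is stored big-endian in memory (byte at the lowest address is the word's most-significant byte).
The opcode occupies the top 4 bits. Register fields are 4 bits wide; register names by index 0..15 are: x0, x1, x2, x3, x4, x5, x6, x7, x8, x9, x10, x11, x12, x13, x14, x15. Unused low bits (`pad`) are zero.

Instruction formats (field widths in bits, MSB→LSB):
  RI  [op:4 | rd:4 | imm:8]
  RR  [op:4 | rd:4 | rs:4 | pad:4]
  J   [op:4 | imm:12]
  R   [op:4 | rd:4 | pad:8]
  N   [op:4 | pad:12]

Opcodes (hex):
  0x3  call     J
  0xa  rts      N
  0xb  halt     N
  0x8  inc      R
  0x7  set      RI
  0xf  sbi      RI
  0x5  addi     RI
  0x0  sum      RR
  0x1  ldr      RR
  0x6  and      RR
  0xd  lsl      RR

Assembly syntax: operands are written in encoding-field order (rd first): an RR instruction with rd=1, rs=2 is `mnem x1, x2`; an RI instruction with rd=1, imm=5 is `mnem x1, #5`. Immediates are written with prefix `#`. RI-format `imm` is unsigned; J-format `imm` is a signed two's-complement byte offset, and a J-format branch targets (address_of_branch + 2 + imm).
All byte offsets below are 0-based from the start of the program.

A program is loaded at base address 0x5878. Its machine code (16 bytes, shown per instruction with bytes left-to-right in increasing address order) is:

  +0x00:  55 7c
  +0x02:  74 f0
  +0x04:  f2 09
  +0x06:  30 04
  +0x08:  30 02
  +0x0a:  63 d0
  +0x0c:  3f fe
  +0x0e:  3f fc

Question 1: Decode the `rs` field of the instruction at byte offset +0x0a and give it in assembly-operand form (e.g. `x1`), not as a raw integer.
x13

@+0a  big-endian(63 d0) = 0x63d0
  top 4b → 0x6 → and [RR]
  rd: (w>>8)&0xf=0x3 → x3
  rs: (w>>4)&0xf=0xd → x13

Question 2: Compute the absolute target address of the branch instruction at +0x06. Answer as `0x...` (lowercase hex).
[06] 30 04 → 0x3004
  opcode bits[15:12]=0x3: call/J
  imm: (w>>0)&0xfff=0x4 → #4
  target = base 0x5878 + off 0x06 + 2 + imm 4 = 0x5884

0x5884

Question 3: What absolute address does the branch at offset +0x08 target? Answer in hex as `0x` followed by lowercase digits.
0x5884

off 0x08: read 30 02 as big → 0x3002
  opcode bits[15:12]=0x3: call/J
  imm: (w>>0)&0xfff=0x2 → #2
  target = base 0x5878 + off 0x08 + 2 + imm 2 = 0x5884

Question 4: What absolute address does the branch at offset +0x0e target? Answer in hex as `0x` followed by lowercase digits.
0x5884

+0x0e: 3f fc ⇒ word 0x3ffc (big)
  top 4b → 0x3 → call [J]
  imm@[11:0]=0xffc (s12→-4) ⇒ #-4
  target = base 0x5878 + off 0x0e + 2 + imm -4 = 0x5884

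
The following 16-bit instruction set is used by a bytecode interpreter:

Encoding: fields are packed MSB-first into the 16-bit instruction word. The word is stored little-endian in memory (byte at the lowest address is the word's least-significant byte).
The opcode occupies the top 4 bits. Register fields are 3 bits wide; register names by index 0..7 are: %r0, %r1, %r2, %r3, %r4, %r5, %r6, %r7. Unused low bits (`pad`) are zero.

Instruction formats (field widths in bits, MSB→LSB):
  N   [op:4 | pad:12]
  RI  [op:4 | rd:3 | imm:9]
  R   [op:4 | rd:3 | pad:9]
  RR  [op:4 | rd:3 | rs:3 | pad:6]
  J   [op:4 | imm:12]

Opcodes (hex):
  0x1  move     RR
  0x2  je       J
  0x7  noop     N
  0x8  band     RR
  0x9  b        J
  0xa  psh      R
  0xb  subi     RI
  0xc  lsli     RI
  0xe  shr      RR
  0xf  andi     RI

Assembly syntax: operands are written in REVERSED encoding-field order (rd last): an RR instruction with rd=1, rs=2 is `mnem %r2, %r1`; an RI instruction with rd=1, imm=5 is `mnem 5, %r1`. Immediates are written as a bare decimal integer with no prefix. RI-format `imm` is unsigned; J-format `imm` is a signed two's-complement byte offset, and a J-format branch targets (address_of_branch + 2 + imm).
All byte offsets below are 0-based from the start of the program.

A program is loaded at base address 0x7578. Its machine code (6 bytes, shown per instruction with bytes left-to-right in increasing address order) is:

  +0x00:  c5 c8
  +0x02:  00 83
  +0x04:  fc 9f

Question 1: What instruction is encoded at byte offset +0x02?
[02] 00 83 → 0x8300
  opcode bits[15:12]=0x8: band/RR
  rd: (w>>9)&0x7=0x1 → %r1
  rs: (w>>6)&0x7=0x4 → %r4

band %r4, %r1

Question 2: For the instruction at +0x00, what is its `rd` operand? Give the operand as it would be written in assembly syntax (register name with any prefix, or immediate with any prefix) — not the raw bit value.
off 0x00: read c5 c8 as little → 0xc8c5
  op=0xc8c5>>12=0xc ⇒ lsli (RI)
  [11:9] rd=4 = %r4
  [8:0] imm=197 = 197

%r4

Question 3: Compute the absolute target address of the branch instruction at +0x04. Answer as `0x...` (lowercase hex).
@+04  little-endian(fc 9f) = 0x9ffc
  top 4b → 0x9 → b [J]
  [11:0] imm=4092 (s12→-4) = -4
  target = base 0x7578 + off 0x04 + 2 + imm -4 = 0x757a

0x757a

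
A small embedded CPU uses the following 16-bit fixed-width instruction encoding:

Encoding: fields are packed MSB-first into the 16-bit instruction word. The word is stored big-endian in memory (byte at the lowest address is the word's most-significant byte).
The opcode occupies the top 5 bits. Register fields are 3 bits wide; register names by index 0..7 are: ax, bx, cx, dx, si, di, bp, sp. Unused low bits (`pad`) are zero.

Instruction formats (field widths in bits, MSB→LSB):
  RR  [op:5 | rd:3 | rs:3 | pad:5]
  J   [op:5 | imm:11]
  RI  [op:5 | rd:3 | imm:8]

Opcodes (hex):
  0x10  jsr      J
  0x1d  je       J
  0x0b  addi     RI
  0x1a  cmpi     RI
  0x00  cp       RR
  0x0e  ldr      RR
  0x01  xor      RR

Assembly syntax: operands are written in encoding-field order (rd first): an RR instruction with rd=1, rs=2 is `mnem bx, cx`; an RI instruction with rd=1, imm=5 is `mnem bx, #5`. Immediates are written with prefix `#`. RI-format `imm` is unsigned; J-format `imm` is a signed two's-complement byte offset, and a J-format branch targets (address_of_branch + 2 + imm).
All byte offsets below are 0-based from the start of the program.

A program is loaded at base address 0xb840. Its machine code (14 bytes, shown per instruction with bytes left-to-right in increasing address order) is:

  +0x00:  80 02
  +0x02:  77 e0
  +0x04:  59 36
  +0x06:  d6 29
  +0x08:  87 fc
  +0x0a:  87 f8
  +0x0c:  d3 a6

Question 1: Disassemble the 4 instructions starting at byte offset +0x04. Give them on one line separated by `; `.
addi bx, #54; cmpi bp, #41; jsr #-4; jsr #-8

[04] 59 36 → 0x5936
  op=0x5936>>11=0xb ⇒ addi (RI)
  [10:8] rd=1 = bx
  [7:0] imm=54 = #54
[06] d6 29 → 0xd629
  op=0xd629>>11=0x1a ⇒ cmpi (RI)
  [10:8] rd=6 = bp
  [7:0] imm=41 = #41
[08] 87 fc → 0x87fc
  op=0x87fc>>11=0x10 ⇒ jsr (J)
  [10:0] imm=2044 (s11→-4) = #-4
[0a] 87 f8 → 0x87f8
  op=0x87f8>>11=0x10 ⇒ jsr (J)
  [10:0] imm=2040 (s11→-8) = #-8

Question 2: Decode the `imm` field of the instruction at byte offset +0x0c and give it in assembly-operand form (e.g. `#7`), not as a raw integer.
@+0c  big-endian(d3 a6) = 0xd3a6
  opcode bits[15:11]=0x1a: cmpi/RI
  [10:8] rd=3 = dx
  [7:0] imm=166 = #166

#166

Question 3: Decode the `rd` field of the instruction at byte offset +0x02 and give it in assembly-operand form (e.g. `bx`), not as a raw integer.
sp

@+02  big-endian(77 e0) = 0x77e0
  op=0x77e0>>11=0xe ⇒ ldr (RR)
  rd@[10:8]=0x7 ⇒ sp
  rs@[7:5]=0x7 ⇒ sp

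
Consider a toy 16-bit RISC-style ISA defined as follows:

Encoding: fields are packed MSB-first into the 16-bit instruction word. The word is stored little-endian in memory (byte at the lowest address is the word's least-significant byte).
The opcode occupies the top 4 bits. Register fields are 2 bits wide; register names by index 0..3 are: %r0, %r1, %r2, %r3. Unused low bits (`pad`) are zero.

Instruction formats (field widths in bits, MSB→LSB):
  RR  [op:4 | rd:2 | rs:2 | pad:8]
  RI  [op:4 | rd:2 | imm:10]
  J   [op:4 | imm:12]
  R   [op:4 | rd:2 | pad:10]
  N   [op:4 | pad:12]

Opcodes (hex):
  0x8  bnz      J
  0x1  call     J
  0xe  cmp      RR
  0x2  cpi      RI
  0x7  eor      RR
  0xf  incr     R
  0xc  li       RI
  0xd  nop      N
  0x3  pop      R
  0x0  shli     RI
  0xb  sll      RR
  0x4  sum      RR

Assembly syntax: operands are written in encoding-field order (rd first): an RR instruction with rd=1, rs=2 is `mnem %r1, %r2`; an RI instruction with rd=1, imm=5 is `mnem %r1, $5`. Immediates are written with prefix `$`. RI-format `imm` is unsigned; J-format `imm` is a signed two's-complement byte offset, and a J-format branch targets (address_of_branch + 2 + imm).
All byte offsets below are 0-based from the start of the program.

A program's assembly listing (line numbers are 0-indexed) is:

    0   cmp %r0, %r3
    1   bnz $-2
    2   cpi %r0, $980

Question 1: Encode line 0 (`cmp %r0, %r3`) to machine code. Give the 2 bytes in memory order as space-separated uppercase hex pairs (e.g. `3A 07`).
00 E3

L0: cmp op=0xe:4|rd=0:2|rs=3:2|pad=0:8 ⇒ 0xe300 ⇒ little 00 e3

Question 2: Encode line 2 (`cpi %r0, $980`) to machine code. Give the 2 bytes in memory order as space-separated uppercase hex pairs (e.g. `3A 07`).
2. cpi fields op=0x2:4|rd=0:2|imm=980:10 → word 23d4h → d4 23

D4 23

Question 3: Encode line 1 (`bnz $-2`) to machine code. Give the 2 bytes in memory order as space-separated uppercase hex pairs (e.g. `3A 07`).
FE 8F

line 1 (bnz): pack op=0x8:4|imm=-2:12 = 0x8ffe; little→ fe 8f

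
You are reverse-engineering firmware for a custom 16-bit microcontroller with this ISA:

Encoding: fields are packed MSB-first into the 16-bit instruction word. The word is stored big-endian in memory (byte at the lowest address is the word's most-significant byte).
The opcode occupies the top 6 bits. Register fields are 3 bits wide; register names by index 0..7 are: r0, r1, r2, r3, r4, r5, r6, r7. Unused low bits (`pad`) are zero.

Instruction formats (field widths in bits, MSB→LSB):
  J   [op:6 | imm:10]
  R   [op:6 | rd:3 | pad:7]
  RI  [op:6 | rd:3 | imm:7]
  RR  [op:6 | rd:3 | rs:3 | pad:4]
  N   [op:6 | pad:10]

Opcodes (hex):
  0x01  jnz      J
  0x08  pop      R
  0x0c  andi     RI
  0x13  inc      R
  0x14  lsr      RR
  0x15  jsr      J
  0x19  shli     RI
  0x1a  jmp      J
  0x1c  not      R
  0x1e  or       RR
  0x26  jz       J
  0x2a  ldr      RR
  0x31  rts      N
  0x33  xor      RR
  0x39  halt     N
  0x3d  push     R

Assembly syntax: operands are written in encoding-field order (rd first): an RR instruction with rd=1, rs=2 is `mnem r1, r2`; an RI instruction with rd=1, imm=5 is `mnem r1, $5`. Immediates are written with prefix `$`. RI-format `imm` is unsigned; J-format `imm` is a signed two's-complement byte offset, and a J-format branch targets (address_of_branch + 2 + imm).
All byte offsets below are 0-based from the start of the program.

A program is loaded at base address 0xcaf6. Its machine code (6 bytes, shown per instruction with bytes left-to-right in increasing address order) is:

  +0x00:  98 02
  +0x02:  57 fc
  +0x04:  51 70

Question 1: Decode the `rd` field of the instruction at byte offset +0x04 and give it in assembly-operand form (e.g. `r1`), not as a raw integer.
r2

@+04  big-endian(51 70) = 0x5170
  top 6b → 0x14 → lsr [RR]
  rd: (w>>7)&0x7=0x2 → r2
  rs: (w>>4)&0x7=0x7 → r7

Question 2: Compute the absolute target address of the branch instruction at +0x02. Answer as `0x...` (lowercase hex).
off 0x02: read 57 fc as big → 0x57fc
  opcode bits[15:10]=0x15: jsr/J
  imm@[9:0]=0x3fc (s10→-4) ⇒ $-4
  target = base 0xcaf6 + off 0x02 + 2 + imm -4 = 0xcaf6

0xcaf6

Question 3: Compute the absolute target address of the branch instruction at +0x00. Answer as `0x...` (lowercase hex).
0xcafa

+0x00: 98 02 ⇒ word 0x9802 (big)
  top 6b → 0x26 → jz [J]
  imm: (w>>0)&0x3ff=0x2 → $2
  target = base 0xcaf6 + off 0x00 + 2 + imm 2 = 0xcafa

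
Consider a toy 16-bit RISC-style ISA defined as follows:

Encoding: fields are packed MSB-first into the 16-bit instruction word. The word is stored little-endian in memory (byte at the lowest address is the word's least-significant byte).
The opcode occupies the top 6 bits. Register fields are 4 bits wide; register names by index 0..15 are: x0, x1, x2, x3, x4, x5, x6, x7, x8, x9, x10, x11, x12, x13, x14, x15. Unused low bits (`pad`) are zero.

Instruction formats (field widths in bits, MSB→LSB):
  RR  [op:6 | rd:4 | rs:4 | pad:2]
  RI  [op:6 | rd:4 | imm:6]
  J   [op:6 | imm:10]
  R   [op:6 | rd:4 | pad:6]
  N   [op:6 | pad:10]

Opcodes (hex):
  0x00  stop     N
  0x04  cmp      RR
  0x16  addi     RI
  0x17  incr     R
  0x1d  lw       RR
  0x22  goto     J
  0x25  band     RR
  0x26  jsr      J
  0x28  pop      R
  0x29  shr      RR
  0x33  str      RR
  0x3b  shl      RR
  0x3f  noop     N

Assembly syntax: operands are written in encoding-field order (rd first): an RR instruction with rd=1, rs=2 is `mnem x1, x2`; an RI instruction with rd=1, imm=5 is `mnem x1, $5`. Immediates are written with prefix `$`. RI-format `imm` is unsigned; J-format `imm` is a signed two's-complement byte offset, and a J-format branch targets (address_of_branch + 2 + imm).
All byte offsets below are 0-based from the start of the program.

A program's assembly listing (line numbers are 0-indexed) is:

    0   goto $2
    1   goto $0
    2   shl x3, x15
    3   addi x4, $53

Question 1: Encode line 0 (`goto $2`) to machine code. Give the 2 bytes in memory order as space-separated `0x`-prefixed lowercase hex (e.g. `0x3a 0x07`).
0. goto fields op=0x22:6|imm=2:10 → word 8802h → 02 88

0x02 0x88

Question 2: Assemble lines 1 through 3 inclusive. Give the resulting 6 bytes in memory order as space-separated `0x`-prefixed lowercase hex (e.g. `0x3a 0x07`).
L1: goto op=0x22:6|imm=0:10 ⇒ 0x8800 ⇒ little 00 88
L2: shl op=0x3b:6|rd=3:4|rs=15:4|pad=0:2 ⇒ 0xecfc ⇒ little fc ec
L3: addi op=0x16:6|rd=4:4|imm=53:6 ⇒ 0x5935 ⇒ little 35 59

0x00 0x88 0xfc 0xec 0x35 0x59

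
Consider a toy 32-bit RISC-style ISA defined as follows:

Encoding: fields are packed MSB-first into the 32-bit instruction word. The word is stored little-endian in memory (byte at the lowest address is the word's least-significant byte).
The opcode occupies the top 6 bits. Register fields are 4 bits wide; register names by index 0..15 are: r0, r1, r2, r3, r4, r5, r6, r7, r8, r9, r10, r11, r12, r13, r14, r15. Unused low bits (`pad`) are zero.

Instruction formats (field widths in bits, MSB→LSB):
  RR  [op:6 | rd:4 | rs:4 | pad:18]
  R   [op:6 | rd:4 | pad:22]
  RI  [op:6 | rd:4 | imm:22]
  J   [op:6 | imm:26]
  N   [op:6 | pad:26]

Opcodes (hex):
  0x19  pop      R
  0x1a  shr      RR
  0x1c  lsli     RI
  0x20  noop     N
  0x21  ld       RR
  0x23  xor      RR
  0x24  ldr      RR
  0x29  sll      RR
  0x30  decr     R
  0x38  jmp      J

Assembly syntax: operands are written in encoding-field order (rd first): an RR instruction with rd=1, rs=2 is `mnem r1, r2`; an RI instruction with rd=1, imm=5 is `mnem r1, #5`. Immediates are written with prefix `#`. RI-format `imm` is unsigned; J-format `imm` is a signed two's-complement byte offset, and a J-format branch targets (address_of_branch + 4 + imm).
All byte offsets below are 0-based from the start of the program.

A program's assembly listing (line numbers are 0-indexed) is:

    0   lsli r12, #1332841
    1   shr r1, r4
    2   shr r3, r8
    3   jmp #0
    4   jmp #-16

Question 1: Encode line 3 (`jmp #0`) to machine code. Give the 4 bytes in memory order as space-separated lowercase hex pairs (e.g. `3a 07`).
00 00 00 e0

line 3 (jmp): pack op=0x38:6|imm=0:26 = 0xe0000000; little→ 00 00 00 e0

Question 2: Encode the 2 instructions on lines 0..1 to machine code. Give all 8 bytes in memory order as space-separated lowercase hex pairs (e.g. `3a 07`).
69 56 14 73 00 00 50 68

L0: lsli op=0x1c:6|rd=12:4|imm=1332841:22 ⇒ 0x73145669 ⇒ little 69 56 14 73
L1: shr op=0x1a:6|rd=1:4|rs=4:4|pad=0:18 ⇒ 0x68500000 ⇒ little 00 00 50 68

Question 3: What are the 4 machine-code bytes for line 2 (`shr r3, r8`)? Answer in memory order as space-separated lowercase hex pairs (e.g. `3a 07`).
00 00 e0 68

2. shr fields op=0x1a:6|rd=3:4|rs=8:4|pad=0:18 → word 68e00000h → 00 00 e0 68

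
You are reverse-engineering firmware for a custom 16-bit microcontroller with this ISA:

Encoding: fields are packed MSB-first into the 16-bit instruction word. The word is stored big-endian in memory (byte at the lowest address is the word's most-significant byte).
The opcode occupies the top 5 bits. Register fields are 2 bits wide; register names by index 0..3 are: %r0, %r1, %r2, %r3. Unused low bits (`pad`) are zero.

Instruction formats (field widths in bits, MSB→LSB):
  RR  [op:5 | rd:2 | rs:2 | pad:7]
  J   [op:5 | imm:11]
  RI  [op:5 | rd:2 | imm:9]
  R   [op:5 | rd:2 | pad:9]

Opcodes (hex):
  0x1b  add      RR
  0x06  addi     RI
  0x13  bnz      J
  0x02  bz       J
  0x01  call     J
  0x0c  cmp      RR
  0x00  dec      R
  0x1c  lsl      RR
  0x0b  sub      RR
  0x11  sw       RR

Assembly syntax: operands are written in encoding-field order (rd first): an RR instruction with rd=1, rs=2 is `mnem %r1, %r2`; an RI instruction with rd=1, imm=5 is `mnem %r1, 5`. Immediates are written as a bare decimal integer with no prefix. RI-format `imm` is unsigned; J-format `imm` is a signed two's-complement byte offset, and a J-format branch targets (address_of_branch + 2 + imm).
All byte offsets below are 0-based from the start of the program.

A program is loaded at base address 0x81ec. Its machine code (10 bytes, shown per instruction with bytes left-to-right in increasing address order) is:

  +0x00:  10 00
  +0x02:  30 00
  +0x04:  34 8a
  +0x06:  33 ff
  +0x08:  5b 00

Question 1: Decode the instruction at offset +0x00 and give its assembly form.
+0x00: 10 00 ⇒ word 0x1000 (big)
  opcode bits[15:11]=0x2: bz/J
  imm@[10:0]=0x0 ⇒ 0

bz 0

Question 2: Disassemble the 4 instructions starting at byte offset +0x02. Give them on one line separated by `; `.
@+02  big-endian(30 00) = 0x3000
  top 5b → 0x6 → addi [RI]
  rd: (w>>9)&0x3=0x0 → %r0
  imm: (w>>0)&0x1ff=0x0 → 0
@+04  big-endian(34 8a) = 0x348a
  top 5b → 0x6 → addi [RI]
  rd: (w>>9)&0x3=0x2 → %r2
  imm: (w>>0)&0x1ff=0x8a → 138
@+06  big-endian(33 ff) = 0x33ff
  top 5b → 0x6 → addi [RI]
  rd: (w>>9)&0x3=0x1 → %r1
  imm: (w>>0)&0x1ff=0x1ff → 511
@+08  big-endian(5b 00) = 0x5b00
  top 5b → 0xb → sub [RR]
  rd: (w>>9)&0x3=0x1 → %r1
  rs: (w>>7)&0x3=0x2 → %r2

addi %r0, 0; addi %r2, 138; addi %r1, 511; sub %r1, %r2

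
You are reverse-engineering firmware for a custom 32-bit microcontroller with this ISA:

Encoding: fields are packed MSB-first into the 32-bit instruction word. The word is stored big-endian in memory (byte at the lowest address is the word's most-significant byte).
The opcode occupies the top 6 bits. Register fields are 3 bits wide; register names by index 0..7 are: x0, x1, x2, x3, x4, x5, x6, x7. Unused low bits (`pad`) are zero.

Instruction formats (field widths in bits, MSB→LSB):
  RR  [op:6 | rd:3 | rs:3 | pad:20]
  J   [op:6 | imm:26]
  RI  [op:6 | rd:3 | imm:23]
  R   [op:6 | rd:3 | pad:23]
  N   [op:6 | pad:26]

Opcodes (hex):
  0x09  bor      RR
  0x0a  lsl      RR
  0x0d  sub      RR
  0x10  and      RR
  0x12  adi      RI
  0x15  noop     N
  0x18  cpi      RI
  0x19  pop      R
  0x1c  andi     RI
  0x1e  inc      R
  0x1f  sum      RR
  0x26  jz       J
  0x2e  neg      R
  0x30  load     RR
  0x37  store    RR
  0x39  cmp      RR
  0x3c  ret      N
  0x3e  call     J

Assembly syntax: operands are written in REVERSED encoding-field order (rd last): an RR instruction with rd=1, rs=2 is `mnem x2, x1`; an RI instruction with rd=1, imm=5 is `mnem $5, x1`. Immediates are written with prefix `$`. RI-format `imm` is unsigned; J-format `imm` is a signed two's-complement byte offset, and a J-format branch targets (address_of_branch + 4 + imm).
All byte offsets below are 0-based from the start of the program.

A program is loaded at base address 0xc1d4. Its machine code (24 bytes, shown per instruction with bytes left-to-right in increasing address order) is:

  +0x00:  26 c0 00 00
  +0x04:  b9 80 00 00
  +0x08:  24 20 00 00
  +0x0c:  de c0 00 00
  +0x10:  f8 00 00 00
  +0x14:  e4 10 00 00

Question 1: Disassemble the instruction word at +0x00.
off 0x00: read 26 c0 00 00 as big → 0x26c00000
  top 6b → 0x9 → bor [RR]
  [25:23] rd=5 = x5
  [22:20] rs=4 = x4

bor x4, x5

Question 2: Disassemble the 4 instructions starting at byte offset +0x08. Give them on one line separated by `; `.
bor x2, x0; store x4, x5; call $0; cmp x1, x0

[08] 24 20 00 00 → 0x24200000
  opcode bits[31:26]=0x9: bor/RR
  rd: (w>>23)&0x7=0x0 → x0
  rs: (w>>20)&0x7=0x2 → x2
[0c] de c0 00 00 → 0xdec00000
  opcode bits[31:26]=0x37: store/RR
  rd: (w>>23)&0x7=0x5 → x5
  rs: (w>>20)&0x7=0x4 → x4
[10] f8 00 00 00 → 0xf8000000
  opcode bits[31:26]=0x3e: call/J
  imm: (w>>0)&0x3ffffff=0x0 → $0
[14] e4 10 00 00 → 0xe4100000
  opcode bits[31:26]=0x39: cmp/RR
  rd: (w>>23)&0x7=0x0 → x0
  rs: (w>>20)&0x7=0x1 → x1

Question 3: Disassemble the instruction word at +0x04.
[04] b9 80 00 00 → 0xb9800000
  op=0xb9800000>>26=0x2e ⇒ neg (R)
  [25:23] rd=3 = x3

neg x3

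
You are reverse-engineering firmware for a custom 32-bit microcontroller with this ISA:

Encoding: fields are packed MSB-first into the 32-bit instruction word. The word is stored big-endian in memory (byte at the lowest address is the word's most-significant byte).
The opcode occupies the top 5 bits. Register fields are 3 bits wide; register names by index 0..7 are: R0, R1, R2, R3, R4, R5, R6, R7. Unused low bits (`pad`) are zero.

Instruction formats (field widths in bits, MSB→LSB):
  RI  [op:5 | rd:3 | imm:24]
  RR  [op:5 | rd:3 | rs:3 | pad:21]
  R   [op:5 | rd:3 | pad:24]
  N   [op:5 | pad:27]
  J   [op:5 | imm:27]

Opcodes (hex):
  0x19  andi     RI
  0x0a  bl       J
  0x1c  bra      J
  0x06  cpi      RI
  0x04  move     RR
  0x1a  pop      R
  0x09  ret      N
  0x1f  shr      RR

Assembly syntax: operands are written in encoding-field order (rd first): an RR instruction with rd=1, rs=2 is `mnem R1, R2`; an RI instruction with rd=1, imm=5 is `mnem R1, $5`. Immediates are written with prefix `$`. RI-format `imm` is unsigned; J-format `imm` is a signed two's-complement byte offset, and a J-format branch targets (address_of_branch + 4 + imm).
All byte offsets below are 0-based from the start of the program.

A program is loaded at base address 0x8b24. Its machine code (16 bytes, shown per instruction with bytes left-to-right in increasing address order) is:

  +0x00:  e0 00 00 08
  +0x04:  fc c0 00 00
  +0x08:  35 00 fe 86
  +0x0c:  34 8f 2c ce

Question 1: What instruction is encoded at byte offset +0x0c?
+0x0c: 34 8f 2c ce ⇒ word 0x348f2cce (big)
  opcode bits[31:27]=0x6: cpi/RI
  [26:24] rd=4 = R4
  [23:0] imm=9383118 = $9383118

cpi R4, $9383118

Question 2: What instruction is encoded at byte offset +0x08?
@+08  big-endian(35 00 fe 86) = 0x3500fe86
  op=0x3500fe86>>27=0x6 ⇒ cpi (RI)
  rd: (w>>24)&0x7=0x5 → R5
  imm: (w>>0)&0xffffff=0xfe86 → $65158

cpi R5, $65158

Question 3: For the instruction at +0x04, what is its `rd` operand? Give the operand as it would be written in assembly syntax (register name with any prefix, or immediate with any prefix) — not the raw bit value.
[04] fc c0 00 00 → 0xfcc00000
  top 5b → 0x1f → shr [RR]
  rd@[26:24]=0x4 ⇒ R4
  rs@[23:21]=0x6 ⇒ R6

R4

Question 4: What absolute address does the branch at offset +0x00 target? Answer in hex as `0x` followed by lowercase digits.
0x8b30

[00] e0 00 00 08 → 0xe0000008
  op=0xe0000008>>27=0x1c ⇒ bra (J)
  imm: (w>>0)&0x7ffffff=0x8 → $8
  target = base 0x8b24 + off 0x00 + 4 + imm 8 = 0x8b30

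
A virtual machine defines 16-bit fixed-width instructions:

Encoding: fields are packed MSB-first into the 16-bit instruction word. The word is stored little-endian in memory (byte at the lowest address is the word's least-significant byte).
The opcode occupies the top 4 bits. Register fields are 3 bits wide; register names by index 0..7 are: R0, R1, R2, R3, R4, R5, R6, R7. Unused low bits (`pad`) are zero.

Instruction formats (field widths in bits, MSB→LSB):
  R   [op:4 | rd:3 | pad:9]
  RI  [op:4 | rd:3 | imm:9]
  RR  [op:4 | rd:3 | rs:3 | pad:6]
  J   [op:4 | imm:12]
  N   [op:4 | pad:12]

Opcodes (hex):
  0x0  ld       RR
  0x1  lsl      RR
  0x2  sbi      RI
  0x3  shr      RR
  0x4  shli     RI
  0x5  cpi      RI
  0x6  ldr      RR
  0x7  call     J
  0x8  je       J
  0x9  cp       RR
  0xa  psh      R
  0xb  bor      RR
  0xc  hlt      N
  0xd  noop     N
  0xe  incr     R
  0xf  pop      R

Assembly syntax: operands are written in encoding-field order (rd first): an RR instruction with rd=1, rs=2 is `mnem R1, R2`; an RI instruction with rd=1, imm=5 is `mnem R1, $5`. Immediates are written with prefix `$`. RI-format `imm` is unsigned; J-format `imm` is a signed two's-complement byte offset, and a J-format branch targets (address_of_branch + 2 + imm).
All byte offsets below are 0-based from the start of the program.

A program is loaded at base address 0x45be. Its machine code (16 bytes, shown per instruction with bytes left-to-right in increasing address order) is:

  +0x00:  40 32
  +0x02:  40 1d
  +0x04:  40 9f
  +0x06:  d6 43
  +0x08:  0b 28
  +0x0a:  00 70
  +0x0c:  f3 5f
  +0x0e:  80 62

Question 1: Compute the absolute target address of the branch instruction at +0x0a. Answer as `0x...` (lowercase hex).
+0x0a: 00 70 ⇒ word 0x7000 (little)
  op=0x7000>>12=0x7 ⇒ call (J)
  imm@[11:0]=0x0 ⇒ $0
  target = base 0x45be + off 0x0a + 2 + imm 0 = 0x45ca

0x45ca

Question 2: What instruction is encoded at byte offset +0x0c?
off 0x0c: read f3 5f as little → 0x5ff3
  op=0x5ff3>>12=0x5 ⇒ cpi (RI)
  rd: (w>>9)&0x7=0x7 → R7
  imm: (w>>0)&0x1ff=0x1f3 → $499

cpi R7, $499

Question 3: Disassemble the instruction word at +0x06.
shli R1, $470

+0x06: d6 43 ⇒ word 0x43d6 (little)
  top 4b → 0x4 → shli [RI]
  rd@[11:9]=0x1 ⇒ R1
  imm@[8:0]=0x1d6 ⇒ $470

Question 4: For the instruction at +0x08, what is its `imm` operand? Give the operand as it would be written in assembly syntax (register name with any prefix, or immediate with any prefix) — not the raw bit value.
off 0x08: read 0b 28 as little → 0x280b
  op=0x280b>>12=0x2 ⇒ sbi (RI)
  rd@[11:9]=0x4 ⇒ R4
  imm@[8:0]=0xb ⇒ $11

$11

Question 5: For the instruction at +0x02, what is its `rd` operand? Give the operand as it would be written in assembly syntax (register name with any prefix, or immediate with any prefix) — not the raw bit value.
off 0x02: read 40 1d as little → 0x1d40
  op=0x1d40>>12=0x1 ⇒ lsl (RR)
  rd@[11:9]=0x6 ⇒ R6
  rs@[8:6]=0x5 ⇒ R5

R6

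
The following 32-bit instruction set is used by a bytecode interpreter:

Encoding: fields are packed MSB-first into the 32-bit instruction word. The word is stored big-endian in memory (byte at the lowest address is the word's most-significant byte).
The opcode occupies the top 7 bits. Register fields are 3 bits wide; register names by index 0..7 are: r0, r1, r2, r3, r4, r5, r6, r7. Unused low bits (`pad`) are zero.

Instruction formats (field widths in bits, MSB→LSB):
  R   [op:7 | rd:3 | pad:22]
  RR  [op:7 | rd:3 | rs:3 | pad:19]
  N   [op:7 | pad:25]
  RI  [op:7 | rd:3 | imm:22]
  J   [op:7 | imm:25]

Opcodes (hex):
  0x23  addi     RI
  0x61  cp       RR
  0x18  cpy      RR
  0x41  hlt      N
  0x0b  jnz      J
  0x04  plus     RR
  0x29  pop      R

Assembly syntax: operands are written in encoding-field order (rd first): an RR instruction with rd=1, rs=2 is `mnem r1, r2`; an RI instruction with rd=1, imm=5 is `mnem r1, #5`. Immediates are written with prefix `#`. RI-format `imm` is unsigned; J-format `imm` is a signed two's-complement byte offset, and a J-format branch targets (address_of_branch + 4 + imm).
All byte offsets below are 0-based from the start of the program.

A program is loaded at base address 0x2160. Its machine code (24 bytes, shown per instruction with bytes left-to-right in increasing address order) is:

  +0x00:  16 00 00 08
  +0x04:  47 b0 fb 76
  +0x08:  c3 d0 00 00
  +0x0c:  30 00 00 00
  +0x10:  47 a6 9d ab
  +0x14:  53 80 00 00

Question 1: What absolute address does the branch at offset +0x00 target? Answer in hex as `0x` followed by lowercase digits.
@+00  big-endian(16 00 00 08) = 0x16000008
  opcode bits[31:25]=0xb: jnz/J
  imm: (w>>0)&0x1ffffff=0x8 → #8
  target = base 0x2160 + off 0x00 + 4 + imm 8 = 0x216c

0x216c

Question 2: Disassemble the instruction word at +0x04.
[04] 47 b0 fb 76 → 0x47b0fb76
  opcode bits[31:25]=0x23: addi/RI
  rd@[24:22]=0x6 ⇒ r6
  imm@[21:0]=0x30fb76 ⇒ #3210102

addi r6, #3210102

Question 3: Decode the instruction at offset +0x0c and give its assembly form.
cpy r0, r0

+0x0c: 30 00 00 00 ⇒ word 0x30000000 (big)
  top 7b → 0x18 → cpy [RR]
  rd: (w>>22)&0x7=0x0 → r0
  rs: (w>>19)&0x7=0x0 → r0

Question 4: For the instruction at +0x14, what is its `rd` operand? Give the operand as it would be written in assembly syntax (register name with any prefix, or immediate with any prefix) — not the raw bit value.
r6

[14] 53 80 00 00 → 0x53800000
  top 7b → 0x29 → pop [R]
  [24:22] rd=6 = r6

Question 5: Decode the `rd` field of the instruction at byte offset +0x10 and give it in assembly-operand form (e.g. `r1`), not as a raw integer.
r6

off 0x10: read 47 a6 9d ab as big → 0x47a69dab
  op=0x47a69dab>>25=0x23 ⇒ addi (RI)
  rd@[24:22]=0x6 ⇒ r6
  imm@[21:0]=0x269dab ⇒ #2530731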